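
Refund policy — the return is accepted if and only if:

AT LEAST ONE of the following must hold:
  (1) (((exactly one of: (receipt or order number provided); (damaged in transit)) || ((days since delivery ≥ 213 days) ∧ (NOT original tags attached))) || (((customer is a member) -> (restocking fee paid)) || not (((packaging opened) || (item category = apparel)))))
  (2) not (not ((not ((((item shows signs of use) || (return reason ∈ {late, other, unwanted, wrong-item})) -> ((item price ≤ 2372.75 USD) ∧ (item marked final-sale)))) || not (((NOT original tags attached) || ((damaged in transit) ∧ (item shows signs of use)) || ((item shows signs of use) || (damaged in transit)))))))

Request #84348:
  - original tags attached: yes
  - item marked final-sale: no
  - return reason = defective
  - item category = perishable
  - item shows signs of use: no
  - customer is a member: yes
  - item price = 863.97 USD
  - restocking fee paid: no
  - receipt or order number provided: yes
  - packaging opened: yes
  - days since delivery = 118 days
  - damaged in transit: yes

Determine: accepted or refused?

Refused

Atomic conditions:
  receipt or order number provided: yes → true
  damaged in transit: yes → true
  days since delivery ≥ 213 days: 118 ≥ 213 is false
  NOT original tags attached: yes → false
  customer is a member: yes → true
  restocking fee paid: no → false
  packaging opened: yes → true
  item category = apparel: perishable == apparel is false
  item shows signs of use: no → false
  return reason ∈ {late, other, unwanted, wrong-item}: defective is not in the set → false
  item price ≤ 2372.75 USD: 863.97 ≤ 2372.75 is true
  item marked final-sale: no → false
Combine:
[1.1.1] exactly-one(true, true) = false
[1.1.2] false AND false = false
[1.1] false OR false = false
[1.2.1] true → false = false
[1.2.2.1] true OR false = true
[1.2.2] NOT true = false
[1.2] false OR false = false
[1] false OR false = false
[2.1.1.1.1.1] false OR false = false
[2.1.1.1.1.2] true AND false = false
[2.1.1.1.1] false → false (antecedent false ⇒ implication holds) = true
[2.1.1.1] NOT true = false
[2.1.1.2.1.2] true AND false = false
[2.1.1.2.1.3] false OR true = true
[2.1.1.2.1] false OR false OR true = true
[2.1.1.2] NOT true = false
[2.1.1] false OR false = false
[2.1] NOT false = true
[2] NOT true = false
[root] false OR false = false
Overall: false → refused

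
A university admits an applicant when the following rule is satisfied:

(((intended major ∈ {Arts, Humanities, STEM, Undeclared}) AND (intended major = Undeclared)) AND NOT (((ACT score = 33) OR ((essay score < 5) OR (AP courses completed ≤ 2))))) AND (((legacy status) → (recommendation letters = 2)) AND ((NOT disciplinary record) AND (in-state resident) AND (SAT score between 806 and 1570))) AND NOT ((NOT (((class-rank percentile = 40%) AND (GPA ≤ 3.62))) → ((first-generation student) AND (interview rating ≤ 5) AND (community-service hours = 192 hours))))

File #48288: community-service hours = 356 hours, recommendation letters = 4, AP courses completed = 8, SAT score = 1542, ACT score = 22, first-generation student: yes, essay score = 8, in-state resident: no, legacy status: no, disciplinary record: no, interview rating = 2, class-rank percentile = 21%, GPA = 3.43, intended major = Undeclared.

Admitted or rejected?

Atomic conditions:
  intended major ∈ {Arts, Humanities, STEM, Undeclared}: Undeclared is in the set → true
  intended major = Undeclared: Undeclared == Undeclared is true
  ACT score = 33: 22 == 33 is false
  essay score < 5: 8 < 5 is false
  AP courses completed ≤ 2: 8 ≤ 2 is false
  legacy status: no → false
  recommendation letters = 2: 4 == 2 is false
  NOT disciplinary record: no → true
  in-state resident: no → false
  SAT score between 806 and 1570: 1542 in [806, 1570] is true
  class-rank percentile = 40%: 21 == 40 is false
  GPA ≤ 3.62: 3.43 ≤ 3.62 is true
  first-generation student: yes → true
  interview rating ≤ 5: 2 ≤ 5 is true
  community-service hours = 192 hours: 356 == 192 is false
Combine:
[1.1] true AND true = true
[1.2.1.2] false OR false = false
[1.2.1] false OR false = false
[1.2] NOT false = true
[1] true AND true = true
[2.1] false → false (antecedent false ⇒ implication holds) = true
[2.2] true AND false AND true = false
[2] true AND false = false
[3.1.1.1] false AND true = false
[3.1.1] NOT false = true
[3.1.2] true AND true AND false = false
[3.1] true → false = false
[3] NOT false = true
[root] true AND false AND true = false
Overall: false → rejected

Rejected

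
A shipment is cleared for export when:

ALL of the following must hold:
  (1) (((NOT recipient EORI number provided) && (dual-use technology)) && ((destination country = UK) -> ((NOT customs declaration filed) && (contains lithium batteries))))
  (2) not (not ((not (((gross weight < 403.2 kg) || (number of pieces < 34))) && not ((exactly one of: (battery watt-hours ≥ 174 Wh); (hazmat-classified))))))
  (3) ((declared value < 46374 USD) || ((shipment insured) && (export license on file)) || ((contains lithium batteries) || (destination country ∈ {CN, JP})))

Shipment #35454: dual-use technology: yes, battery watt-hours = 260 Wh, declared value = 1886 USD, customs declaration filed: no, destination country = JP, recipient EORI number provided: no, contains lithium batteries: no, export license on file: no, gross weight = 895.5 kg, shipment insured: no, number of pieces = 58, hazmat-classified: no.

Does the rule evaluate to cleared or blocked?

Atomic conditions:
  NOT recipient EORI number provided: no → true
  dual-use technology: yes → true
  destination country = UK: JP == UK is false
  NOT customs declaration filed: no → true
  contains lithium batteries: no → false
  gross weight < 403.2 kg: 895.5 < 403.2 is false
  number of pieces < 34: 58 < 34 is false
  battery watt-hours ≥ 174 Wh: 260 ≥ 174 is true
  hazmat-classified: no → false
  declared value < 46374 USD: 1886 < 46374 is true
  shipment insured: no → false
  export license on file: no → false
  destination country ∈ {CN, JP}: JP is in the set → true
Combine:
[1.1] true AND true = true
[1.2.2] true AND false = false
[1.2] false → false (antecedent false ⇒ implication holds) = true
[1] true AND true = true
[2.1.1.1.1] false OR false = false
[2.1.1.1] NOT false = true
[2.1.1.2.1] exactly-one(true, false) = true
[2.1.1.2] NOT true = false
[2.1.1] true AND false = false
[2.1] NOT false = true
[2] NOT true = false
[3.2] false AND false = false
[3.3] false OR true = true
[3] true OR false OR true = true
[root] true AND false AND true = false
Overall: false → blocked

Blocked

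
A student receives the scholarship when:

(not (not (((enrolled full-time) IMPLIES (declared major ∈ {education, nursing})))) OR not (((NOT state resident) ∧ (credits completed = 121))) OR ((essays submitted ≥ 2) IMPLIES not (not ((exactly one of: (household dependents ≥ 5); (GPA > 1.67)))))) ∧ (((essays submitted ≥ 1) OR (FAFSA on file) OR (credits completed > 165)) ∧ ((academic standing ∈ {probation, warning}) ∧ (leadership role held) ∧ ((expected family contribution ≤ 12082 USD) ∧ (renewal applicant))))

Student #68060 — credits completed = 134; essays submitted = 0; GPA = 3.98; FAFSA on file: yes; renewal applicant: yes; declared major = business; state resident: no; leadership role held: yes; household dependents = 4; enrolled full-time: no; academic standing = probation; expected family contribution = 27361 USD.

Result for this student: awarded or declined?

Atomic conditions:
  enrolled full-time: no → false
  declared major ∈ {education, nursing}: business is not in the set → false
  NOT state resident: no → true
  credits completed = 121: 134 == 121 is false
  essays submitted ≥ 2: 0 ≥ 2 is false
  household dependents ≥ 5: 4 ≥ 5 is false
  GPA > 1.67: 3.98 > 1.67 is true
  essays submitted ≥ 1: 0 ≥ 1 is false
  FAFSA on file: yes → true
  credits completed > 165: 134 > 165 is false
  academic standing ∈ {probation, warning}: probation is in the set → true
  leadership role held: yes → true
  expected family contribution ≤ 12082 USD: 27361 ≤ 12082 is false
  renewal applicant: yes → true
Combine:
[1.1.1.1] false → false (antecedent false ⇒ implication holds) = true
[1.1.1] NOT true = false
[1.1] NOT false = true
[1.2.1] true AND false = false
[1.2] NOT false = true
[1.3.2.1.1] exactly-one(false, true) = true
[1.3.2.1] NOT true = false
[1.3.2] NOT false = true
[1.3] false → true (antecedent false ⇒ implication holds) = true
[1] true OR true OR true = true
[2.1] false OR true OR false = true
[2.2.3] false AND true = false
[2.2] true AND true AND false = false
[2] true AND false = false
[root] true AND false = false
Overall: false → declined

Declined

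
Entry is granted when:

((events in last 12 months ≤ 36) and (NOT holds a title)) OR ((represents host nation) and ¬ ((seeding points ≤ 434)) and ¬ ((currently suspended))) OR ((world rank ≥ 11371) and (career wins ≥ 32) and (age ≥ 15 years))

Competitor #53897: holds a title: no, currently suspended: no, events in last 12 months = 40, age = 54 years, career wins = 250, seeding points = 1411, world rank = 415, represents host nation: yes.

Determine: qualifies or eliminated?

Qualifies

Atomic conditions:
  events in last 12 months ≤ 36: 40 ≤ 36 is false
  NOT holds a title: no → true
  represents host nation: yes → true
  seeding points ≤ 434: 1411 ≤ 434 is false
  currently suspended: no → false
  world rank ≥ 11371: 415 ≥ 11371 is false
  career wins ≥ 32: 250 ≥ 32 is true
  age ≥ 15 years: 54 ≥ 15 is true
Combine:
[1] false AND true = false
[2.2] NOT false = true
[2.3] NOT false = true
[2] true AND true AND true = true
[3] false AND true AND true = false
[root] false OR true OR false = true
Overall: true → qualifies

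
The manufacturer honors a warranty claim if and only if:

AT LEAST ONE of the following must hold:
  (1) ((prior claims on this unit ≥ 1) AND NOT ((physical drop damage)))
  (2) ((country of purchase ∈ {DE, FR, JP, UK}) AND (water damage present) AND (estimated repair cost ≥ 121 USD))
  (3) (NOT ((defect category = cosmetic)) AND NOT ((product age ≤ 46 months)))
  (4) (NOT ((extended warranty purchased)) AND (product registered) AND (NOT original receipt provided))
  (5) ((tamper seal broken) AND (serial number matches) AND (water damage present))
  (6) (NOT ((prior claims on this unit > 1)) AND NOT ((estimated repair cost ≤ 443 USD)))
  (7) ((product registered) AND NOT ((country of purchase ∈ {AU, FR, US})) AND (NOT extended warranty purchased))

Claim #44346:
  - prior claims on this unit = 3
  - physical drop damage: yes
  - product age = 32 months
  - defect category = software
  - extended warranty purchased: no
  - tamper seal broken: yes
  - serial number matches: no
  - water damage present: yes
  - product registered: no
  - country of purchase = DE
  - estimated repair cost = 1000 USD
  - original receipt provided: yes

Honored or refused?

Atomic conditions:
  prior claims on this unit ≥ 1: 3 ≥ 1 is true
  physical drop damage: yes → true
  country of purchase ∈ {DE, FR, JP, UK}: DE is in the set → true
  water damage present: yes → true
  estimated repair cost ≥ 121 USD: 1000 ≥ 121 is true
  defect category = cosmetic: software == cosmetic is false
  product age ≤ 46 months: 32 ≤ 46 is true
  extended warranty purchased: no → false
  product registered: no → false
  NOT original receipt provided: yes → false
  tamper seal broken: yes → true
  serial number matches: no → false
  prior claims on this unit > 1: 3 > 1 is true
  estimated repair cost ≤ 443 USD: 1000 ≤ 443 is false
  country of purchase ∈ {AU, FR, US}: DE is not in the set → false
  NOT extended warranty purchased: no → true
Combine:
[1.2] NOT true = false
[1] true AND false = false
[2] true AND true AND true = true
[3.1] NOT false = true
[3.2] NOT true = false
[3] true AND false = false
[4.1] NOT false = true
[4] true AND false AND false = false
[5] true AND false AND true = false
[6.1] NOT true = false
[6.2] NOT false = true
[6] false AND true = false
[7.2] NOT false = true
[7] false AND true AND true = false
[root] false OR true OR false OR false OR false OR false OR false = true
Overall: true → honored

Honored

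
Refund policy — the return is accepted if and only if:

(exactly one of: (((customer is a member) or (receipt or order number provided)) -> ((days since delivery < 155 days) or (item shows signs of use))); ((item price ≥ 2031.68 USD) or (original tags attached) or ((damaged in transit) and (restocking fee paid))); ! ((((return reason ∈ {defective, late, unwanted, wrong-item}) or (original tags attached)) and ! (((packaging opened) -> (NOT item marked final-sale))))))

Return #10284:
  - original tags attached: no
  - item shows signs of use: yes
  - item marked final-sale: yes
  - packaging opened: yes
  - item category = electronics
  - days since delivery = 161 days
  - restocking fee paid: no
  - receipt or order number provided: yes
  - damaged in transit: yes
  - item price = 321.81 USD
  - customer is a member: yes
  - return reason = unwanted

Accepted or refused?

Atomic conditions:
  customer is a member: yes → true
  receipt or order number provided: yes → true
  days since delivery < 155 days: 161 < 155 is false
  item shows signs of use: yes → true
  item price ≥ 2031.68 USD: 321.81 ≥ 2031.68 is false
  original tags attached: no → false
  damaged in transit: yes → true
  restocking fee paid: no → false
  return reason ∈ {defective, late, unwanted, wrong-item}: unwanted is in the set → true
  packaging opened: yes → true
  NOT item marked final-sale: yes → false
Combine:
[1.1] true OR true = true
[1.2] false OR true = true
[1] true → true = true
[2.3] true AND false = false
[2] false OR false OR false = false
[3.1.1] true OR false = true
[3.1.2.1] true → false = false
[3.1.2] NOT false = true
[3.1] true AND true = true
[3] NOT true = false
[root] exactly-one(true, false, false) = true
Overall: true → accepted

Accepted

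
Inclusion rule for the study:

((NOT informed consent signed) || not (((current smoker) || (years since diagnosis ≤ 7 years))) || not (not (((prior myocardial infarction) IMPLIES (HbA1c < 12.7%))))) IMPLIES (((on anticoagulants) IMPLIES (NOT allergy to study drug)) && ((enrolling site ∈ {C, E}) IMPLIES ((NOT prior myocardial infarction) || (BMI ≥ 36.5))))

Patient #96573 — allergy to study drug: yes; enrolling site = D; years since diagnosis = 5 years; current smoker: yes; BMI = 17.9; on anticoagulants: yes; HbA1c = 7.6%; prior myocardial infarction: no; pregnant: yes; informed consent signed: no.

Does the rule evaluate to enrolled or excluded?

Atomic conditions:
  NOT informed consent signed: no → true
  current smoker: yes → true
  years since diagnosis ≤ 7 years: 5 ≤ 7 is true
  prior myocardial infarction: no → false
  HbA1c < 12.7%: 7.6 < 12.7 is true
  on anticoagulants: yes → true
  NOT allergy to study drug: yes → false
  enrolling site ∈ {C, E}: D is not in the set → false
  NOT prior myocardial infarction: no → true
  BMI ≥ 36.5: 17.9 ≥ 36.5 is false
Combine:
[1.2.1] true OR true = true
[1.2] NOT true = false
[1.3.1.1] false → true (antecedent false ⇒ implication holds) = true
[1.3.1] NOT true = false
[1.3] NOT false = true
[1] true OR false OR true = true
[2.1] true → false = false
[2.2.2] true OR false = true
[2.2] false → true (antecedent false ⇒ implication holds) = true
[2] false AND true = false
[root] true → false = false
Overall: false → excluded

Excluded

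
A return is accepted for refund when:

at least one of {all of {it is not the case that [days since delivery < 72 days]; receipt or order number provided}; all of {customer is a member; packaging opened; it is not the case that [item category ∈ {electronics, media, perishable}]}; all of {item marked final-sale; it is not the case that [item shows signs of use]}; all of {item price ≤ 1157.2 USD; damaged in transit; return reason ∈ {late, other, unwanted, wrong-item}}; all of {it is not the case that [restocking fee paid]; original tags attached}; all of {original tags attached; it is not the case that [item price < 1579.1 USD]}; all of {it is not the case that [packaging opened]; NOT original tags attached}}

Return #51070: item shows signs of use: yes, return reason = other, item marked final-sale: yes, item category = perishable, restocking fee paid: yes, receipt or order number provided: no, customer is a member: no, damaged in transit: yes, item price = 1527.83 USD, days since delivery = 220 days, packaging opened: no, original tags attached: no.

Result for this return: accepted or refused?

Accepted

Atomic conditions:
  days since delivery < 72 days: 220 < 72 is false
  receipt or order number provided: no → false
  customer is a member: no → false
  packaging opened: no → false
  item category ∈ {electronics, media, perishable}: perishable is in the set → true
  item marked final-sale: yes → true
  item shows signs of use: yes → true
  item price ≤ 1157.2 USD: 1527.83 ≤ 1157.2 is false
  damaged in transit: yes → true
  return reason ∈ {late, other, unwanted, wrong-item}: other is in the set → true
  restocking fee paid: yes → true
  original tags attached: no → false
  item price < 1579.1 USD: 1527.83 < 1579.1 is true
  NOT original tags attached: no → true
Combine:
[1.1] NOT false = true
[1] true AND false = false
[2.3] NOT true = false
[2] false AND false AND false = false
[3.2] NOT true = false
[3] true AND false = false
[4] false AND true AND true = false
[5.1] NOT true = false
[5] false AND false = false
[6.2] NOT true = false
[6] false AND false = false
[7.1] NOT false = true
[7] true AND true = true
[root] false OR false OR false OR false OR false OR false OR true = true
Overall: true → accepted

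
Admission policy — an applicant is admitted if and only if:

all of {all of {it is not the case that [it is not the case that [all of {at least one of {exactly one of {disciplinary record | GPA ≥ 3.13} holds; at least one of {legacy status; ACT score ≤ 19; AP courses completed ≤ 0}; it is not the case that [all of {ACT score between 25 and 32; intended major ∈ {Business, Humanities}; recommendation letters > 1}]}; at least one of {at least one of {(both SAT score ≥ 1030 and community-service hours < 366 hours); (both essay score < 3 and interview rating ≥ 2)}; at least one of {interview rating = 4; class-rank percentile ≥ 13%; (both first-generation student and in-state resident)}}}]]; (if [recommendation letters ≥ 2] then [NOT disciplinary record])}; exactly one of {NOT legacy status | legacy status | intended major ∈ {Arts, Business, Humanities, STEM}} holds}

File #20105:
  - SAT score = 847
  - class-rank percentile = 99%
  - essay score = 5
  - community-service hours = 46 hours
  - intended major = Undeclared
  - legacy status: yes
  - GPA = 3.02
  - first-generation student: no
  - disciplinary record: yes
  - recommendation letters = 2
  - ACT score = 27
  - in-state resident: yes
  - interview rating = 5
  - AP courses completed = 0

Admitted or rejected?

Atomic conditions:
  disciplinary record: yes → true
  GPA ≥ 3.13: 3.02 ≥ 3.13 is false
  legacy status: yes → true
  ACT score ≤ 19: 27 ≤ 19 is false
  AP courses completed ≤ 0: 0 ≤ 0 is true
  ACT score between 25 and 32: 27 in [25, 32] is true
  intended major ∈ {Business, Humanities}: Undeclared is not in the set → false
  recommendation letters > 1: 2 > 1 is true
  SAT score ≥ 1030: 847 ≥ 1030 is false
  community-service hours < 366 hours: 46 < 366 is true
  essay score < 3: 5 < 3 is false
  interview rating ≥ 2: 5 ≥ 2 is true
  interview rating = 4: 5 == 4 is false
  class-rank percentile ≥ 13%: 99 ≥ 13 is true
  first-generation student: no → false
  in-state resident: yes → true
  recommendation letters ≥ 2: 2 ≥ 2 is true
  NOT disciplinary record: yes → false
  NOT legacy status: yes → false
  intended major ∈ {Arts, Business, Humanities, STEM}: Undeclared is not in the set → false
Combine:
[1.1.1.1.1.1] exactly-one(true, false) = true
[1.1.1.1.1.2] true OR false OR true = true
[1.1.1.1.1.3.1] true AND false AND true = false
[1.1.1.1.1.3] NOT false = true
[1.1.1.1.1] true OR true OR true = true
[1.1.1.1.2.1.1] false AND true = false
[1.1.1.1.2.1.2] false AND true = false
[1.1.1.1.2.1] false OR false = false
[1.1.1.1.2.2.3] false AND true = false
[1.1.1.1.2.2] false OR true OR false = true
[1.1.1.1.2] false OR true = true
[1.1.1.1] true AND true = true
[1.1.1] NOT true = false
[1.1] NOT false = true
[1.2] true → false = false
[1] true AND false = false
[2] exactly-one(false, true, false) = true
[root] false AND true = false
Overall: false → rejected

Rejected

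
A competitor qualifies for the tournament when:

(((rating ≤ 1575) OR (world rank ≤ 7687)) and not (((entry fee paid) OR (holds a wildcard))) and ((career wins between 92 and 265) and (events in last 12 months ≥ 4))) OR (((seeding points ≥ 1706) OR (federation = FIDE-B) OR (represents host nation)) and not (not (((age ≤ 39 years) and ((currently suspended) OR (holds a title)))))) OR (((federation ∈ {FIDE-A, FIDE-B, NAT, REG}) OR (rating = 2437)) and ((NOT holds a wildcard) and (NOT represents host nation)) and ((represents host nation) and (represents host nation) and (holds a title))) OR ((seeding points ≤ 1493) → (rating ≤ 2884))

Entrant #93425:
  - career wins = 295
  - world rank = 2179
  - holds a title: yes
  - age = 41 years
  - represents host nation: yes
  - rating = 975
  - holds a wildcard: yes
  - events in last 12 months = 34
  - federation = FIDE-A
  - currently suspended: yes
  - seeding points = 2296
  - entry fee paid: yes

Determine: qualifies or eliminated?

Atomic conditions:
  rating ≤ 1575: 975 ≤ 1575 is true
  world rank ≤ 7687: 2179 ≤ 7687 is true
  entry fee paid: yes → true
  holds a wildcard: yes → true
  career wins between 92 and 265: 295 in [92, 265] is false
  events in last 12 months ≥ 4: 34 ≥ 4 is true
  seeding points ≥ 1706: 2296 ≥ 1706 is true
  federation = FIDE-B: FIDE-A == FIDE-B is false
  represents host nation: yes → true
  age ≤ 39 years: 41 ≤ 39 is false
  currently suspended: yes → true
  holds a title: yes → true
  federation ∈ {FIDE-A, FIDE-B, NAT, REG}: FIDE-A is in the set → true
  rating = 2437: 975 == 2437 is false
  NOT holds a wildcard: yes → false
  NOT represents host nation: yes → false
  seeding points ≤ 1493: 2296 ≤ 1493 is false
  rating ≤ 2884: 975 ≤ 2884 is true
Combine:
[1.1] true OR true = true
[1.2.1] true OR true = true
[1.2] NOT true = false
[1.3] false AND true = false
[1] true AND false AND false = false
[2.1] true OR false OR true = true
[2.2.1.1.2] true OR true = true
[2.2.1.1] false AND true = false
[2.2.1] NOT false = true
[2.2] NOT true = false
[2] true AND false = false
[3.1] true OR false = true
[3.2] false AND false = false
[3.3] true AND true AND true = true
[3] true AND false AND true = false
[4] false → true (antecedent false ⇒ implication holds) = true
[root] false OR false OR false OR true = true
Overall: true → qualifies

Qualifies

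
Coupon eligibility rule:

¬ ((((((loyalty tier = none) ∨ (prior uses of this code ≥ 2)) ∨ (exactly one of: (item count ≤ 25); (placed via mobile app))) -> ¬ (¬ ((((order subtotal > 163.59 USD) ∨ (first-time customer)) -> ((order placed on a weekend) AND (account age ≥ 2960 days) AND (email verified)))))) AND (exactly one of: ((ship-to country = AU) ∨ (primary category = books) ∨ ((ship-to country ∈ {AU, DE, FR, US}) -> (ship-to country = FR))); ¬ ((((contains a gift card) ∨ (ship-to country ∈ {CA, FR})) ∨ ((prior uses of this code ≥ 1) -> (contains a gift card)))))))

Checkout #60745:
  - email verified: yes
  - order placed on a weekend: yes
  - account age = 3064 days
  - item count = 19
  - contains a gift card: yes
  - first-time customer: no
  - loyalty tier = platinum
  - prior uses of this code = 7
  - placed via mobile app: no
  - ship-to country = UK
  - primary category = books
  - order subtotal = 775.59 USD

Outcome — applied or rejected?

Rejected

Atomic conditions:
  loyalty tier = none: platinum == none is false
  prior uses of this code ≥ 2: 7 ≥ 2 is true
  item count ≤ 25: 19 ≤ 25 is true
  placed via mobile app: no → false
  order subtotal > 163.59 USD: 775.59 > 163.59 is true
  first-time customer: no → false
  order placed on a weekend: yes → true
  account age ≥ 2960 days: 3064 ≥ 2960 is true
  email verified: yes → true
  ship-to country = AU: UK == AU is false
  primary category = books: books == books is true
  ship-to country ∈ {AU, DE, FR, US}: UK is not in the set → false
  ship-to country = FR: UK == FR is false
  contains a gift card: yes → true
  ship-to country ∈ {CA, FR}: UK is not in the set → false
  prior uses of this code ≥ 1: 7 ≥ 1 is true
Combine:
[1.1.1.1] false OR true = true
[1.1.1.2] exactly-one(true, false) = true
[1.1.1] true OR true = true
[1.1.2.1.1.1] true OR false = true
[1.1.2.1.1.2] true AND true AND true = true
[1.1.2.1.1] true → true = true
[1.1.2.1] NOT true = false
[1.1.2] NOT false = true
[1.1] true → true = true
[1.2.1.3] false → false (antecedent false ⇒ implication holds) = true
[1.2.1] false OR true OR true = true
[1.2.2.1.1] true OR false = true
[1.2.2.1.2] true → true = true
[1.2.2.1] true OR true = true
[1.2.2] NOT true = false
[1.2] exactly-one(true, false) = true
[1] true AND true = true
[root] NOT true = false
Overall: false → rejected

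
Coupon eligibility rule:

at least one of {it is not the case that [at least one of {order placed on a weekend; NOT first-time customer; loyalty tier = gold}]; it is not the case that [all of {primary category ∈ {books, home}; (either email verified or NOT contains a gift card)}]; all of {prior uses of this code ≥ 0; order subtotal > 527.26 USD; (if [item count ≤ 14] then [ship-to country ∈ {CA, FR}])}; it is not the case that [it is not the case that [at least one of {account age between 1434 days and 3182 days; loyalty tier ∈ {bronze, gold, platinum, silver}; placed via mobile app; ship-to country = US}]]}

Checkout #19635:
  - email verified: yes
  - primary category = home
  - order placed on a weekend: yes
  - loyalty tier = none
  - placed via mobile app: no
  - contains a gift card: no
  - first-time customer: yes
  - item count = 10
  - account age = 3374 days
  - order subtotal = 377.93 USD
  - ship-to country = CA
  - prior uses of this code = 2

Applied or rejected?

Rejected

Atomic conditions:
  order placed on a weekend: yes → true
  NOT first-time customer: yes → false
  loyalty tier = gold: none == gold is false
  primary category ∈ {books, home}: home is in the set → true
  email verified: yes → true
  NOT contains a gift card: no → true
  prior uses of this code ≥ 0: 2 ≥ 0 is true
  order subtotal > 527.26 USD: 377.93 > 527.26 is false
  item count ≤ 14: 10 ≤ 14 is true
  ship-to country ∈ {CA, FR}: CA is in the set → true
  account age between 1434 days and 3182 days: 3374 in [1434, 3182] is false
  loyalty tier ∈ {bronze, gold, platinum, silver}: none is not in the set → false
  placed via mobile app: no → false
  ship-to country = US: CA == US is false
Combine:
[1.1] true OR false OR false = true
[1] NOT true = false
[2.1.2] true OR true = true
[2.1] true AND true = true
[2] NOT true = false
[3.3] true → true = true
[3] true AND false AND true = false
[4.1.1] false OR false OR false OR false = false
[4.1] NOT false = true
[4] NOT true = false
[root] false OR false OR false OR false = false
Overall: false → rejected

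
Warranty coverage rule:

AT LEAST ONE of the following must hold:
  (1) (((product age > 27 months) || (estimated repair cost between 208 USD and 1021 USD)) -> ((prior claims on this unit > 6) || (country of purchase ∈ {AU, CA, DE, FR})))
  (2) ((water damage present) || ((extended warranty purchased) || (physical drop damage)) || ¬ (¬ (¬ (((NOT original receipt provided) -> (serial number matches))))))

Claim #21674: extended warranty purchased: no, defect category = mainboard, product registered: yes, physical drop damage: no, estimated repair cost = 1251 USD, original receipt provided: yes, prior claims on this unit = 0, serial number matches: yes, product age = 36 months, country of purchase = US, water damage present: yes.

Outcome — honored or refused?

Honored

Atomic conditions:
  product age > 27 months: 36 > 27 is true
  estimated repair cost between 208 USD and 1021 USD: 1251 in [208, 1021] is false
  prior claims on this unit > 6: 0 > 6 is false
  country of purchase ∈ {AU, CA, DE, FR}: US is not in the set → false
  water damage present: yes → true
  extended warranty purchased: no → false
  physical drop damage: no → false
  NOT original receipt provided: yes → false
  serial number matches: yes → true
Combine:
[1.1] true OR false = true
[1.2] false OR false = false
[1] true → false = false
[2.2] false OR false = false
[2.3.1.1.1] false → true (antecedent false ⇒ implication holds) = true
[2.3.1.1] NOT true = false
[2.3.1] NOT false = true
[2.3] NOT true = false
[2] true OR false OR false = true
[root] false OR true = true
Overall: true → honored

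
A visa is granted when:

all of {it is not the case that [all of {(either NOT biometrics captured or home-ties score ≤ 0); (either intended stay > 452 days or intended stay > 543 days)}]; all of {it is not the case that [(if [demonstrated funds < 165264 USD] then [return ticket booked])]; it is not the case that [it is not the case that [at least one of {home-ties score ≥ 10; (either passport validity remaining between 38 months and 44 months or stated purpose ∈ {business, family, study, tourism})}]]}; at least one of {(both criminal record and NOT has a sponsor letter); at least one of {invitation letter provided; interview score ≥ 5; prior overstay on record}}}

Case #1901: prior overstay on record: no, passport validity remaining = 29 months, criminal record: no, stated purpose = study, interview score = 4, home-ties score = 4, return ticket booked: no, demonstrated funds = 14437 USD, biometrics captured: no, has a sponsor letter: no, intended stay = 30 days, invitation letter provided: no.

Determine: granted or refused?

Refused

Atomic conditions:
  NOT biometrics captured: no → true
  home-ties score ≤ 0: 4 ≤ 0 is false
  intended stay > 452 days: 30 > 452 is false
  intended stay > 543 days: 30 > 543 is false
  demonstrated funds < 165264 USD: 14437 < 165264 is true
  return ticket booked: no → false
  home-ties score ≥ 10: 4 ≥ 10 is false
  passport validity remaining between 38 months and 44 months: 29 in [38, 44] is false
  stated purpose ∈ {business, family, study, tourism}: study is in the set → true
  criminal record: no → false
  NOT has a sponsor letter: no → true
  invitation letter provided: no → false
  interview score ≥ 5: 4 ≥ 5 is false
  prior overstay on record: no → false
Combine:
[1.1.1] true OR false = true
[1.1.2] false OR false = false
[1.1] true AND false = false
[1] NOT false = true
[2.1.1] true → false = false
[2.1] NOT false = true
[2.2.1.1.2] false OR true = true
[2.2.1.1] false OR true = true
[2.2.1] NOT true = false
[2.2] NOT false = true
[2] true AND true = true
[3.1] false AND true = false
[3.2] false OR false OR false = false
[3] false OR false = false
[root] true AND true AND false = false
Overall: false → refused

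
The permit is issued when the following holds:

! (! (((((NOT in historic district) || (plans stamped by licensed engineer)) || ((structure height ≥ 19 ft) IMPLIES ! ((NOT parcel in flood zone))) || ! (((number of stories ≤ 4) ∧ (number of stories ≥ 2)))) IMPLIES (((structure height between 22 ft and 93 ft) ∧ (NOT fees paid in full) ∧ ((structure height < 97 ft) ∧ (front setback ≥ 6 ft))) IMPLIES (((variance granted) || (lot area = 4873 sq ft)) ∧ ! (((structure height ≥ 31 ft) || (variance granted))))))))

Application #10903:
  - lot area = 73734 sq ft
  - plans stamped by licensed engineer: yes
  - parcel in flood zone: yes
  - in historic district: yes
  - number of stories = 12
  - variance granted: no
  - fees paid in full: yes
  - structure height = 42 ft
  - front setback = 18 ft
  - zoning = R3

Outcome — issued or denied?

Issued

Atomic conditions:
  NOT in historic district: yes → false
  plans stamped by licensed engineer: yes → true
  structure height ≥ 19 ft: 42 ≥ 19 is true
  NOT parcel in flood zone: yes → false
  number of stories ≤ 4: 12 ≤ 4 is false
  number of stories ≥ 2: 12 ≥ 2 is true
  structure height between 22 ft and 93 ft: 42 in [22, 93] is true
  NOT fees paid in full: yes → false
  structure height < 97 ft: 42 < 97 is true
  front setback ≥ 6 ft: 18 ≥ 6 is true
  variance granted: no → false
  lot area = 4873 sq ft: 73734 == 4873 is false
  structure height ≥ 31 ft: 42 ≥ 31 is true
Combine:
[1.1.1.1] false OR true = true
[1.1.1.2.2] NOT false = true
[1.1.1.2] true → true = true
[1.1.1.3.1] false AND true = false
[1.1.1.3] NOT false = true
[1.1.1] true OR true OR true = true
[1.1.2.1.3] true AND true = true
[1.1.2.1] true AND false AND true = false
[1.1.2.2.1] false OR false = false
[1.1.2.2.2.1] true OR false = true
[1.1.2.2.2] NOT true = false
[1.1.2.2] false AND false = false
[1.1.2] false → false (antecedent false ⇒ implication holds) = true
[1.1] true → true = true
[1] NOT true = false
[root] NOT false = true
Overall: true → issued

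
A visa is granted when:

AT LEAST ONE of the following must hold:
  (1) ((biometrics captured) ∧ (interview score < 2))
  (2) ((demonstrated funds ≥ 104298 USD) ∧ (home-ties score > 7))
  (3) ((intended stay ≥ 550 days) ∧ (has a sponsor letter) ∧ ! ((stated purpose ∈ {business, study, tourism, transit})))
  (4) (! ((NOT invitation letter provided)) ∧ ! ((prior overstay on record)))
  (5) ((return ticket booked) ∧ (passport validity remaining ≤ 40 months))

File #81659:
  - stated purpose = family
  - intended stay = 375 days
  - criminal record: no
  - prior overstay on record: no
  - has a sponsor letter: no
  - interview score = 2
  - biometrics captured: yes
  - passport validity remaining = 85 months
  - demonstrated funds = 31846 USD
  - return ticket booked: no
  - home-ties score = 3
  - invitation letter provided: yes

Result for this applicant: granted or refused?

Granted

Atomic conditions:
  biometrics captured: yes → true
  interview score < 2: 2 < 2 is false
  demonstrated funds ≥ 104298 USD: 31846 ≥ 104298 is false
  home-ties score > 7: 3 > 7 is false
  intended stay ≥ 550 days: 375 ≥ 550 is false
  has a sponsor letter: no → false
  stated purpose ∈ {business, study, tourism, transit}: family is not in the set → false
  NOT invitation letter provided: yes → false
  prior overstay on record: no → false
  return ticket booked: no → false
  passport validity remaining ≤ 40 months: 85 ≤ 40 is false
Combine:
[1] true AND false = false
[2] false AND false = false
[3.3] NOT false = true
[3] false AND false AND true = false
[4.1] NOT false = true
[4.2] NOT false = true
[4] true AND true = true
[5] false AND false = false
[root] false OR false OR false OR true OR false = true
Overall: true → granted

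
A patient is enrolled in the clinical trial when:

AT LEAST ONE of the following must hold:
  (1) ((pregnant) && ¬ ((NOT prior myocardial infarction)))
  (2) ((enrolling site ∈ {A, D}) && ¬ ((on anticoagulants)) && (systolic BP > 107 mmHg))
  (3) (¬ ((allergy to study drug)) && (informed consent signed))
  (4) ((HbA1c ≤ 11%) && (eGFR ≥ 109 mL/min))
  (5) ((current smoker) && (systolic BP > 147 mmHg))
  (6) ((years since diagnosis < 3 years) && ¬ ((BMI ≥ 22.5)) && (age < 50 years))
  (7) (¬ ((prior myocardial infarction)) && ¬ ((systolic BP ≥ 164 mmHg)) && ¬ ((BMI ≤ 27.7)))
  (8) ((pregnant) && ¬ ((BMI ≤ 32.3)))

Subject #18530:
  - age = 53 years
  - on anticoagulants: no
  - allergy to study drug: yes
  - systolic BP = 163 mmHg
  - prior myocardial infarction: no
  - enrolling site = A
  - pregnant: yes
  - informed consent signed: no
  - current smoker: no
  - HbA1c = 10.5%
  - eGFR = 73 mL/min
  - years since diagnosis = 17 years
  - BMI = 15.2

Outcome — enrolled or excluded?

Enrolled

Atomic conditions:
  pregnant: yes → true
  NOT prior myocardial infarction: no → true
  enrolling site ∈ {A, D}: A is in the set → true
  on anticoagulants: no → false
  systolic BP > 107 mmHg: 163 > 107 is true
  allergy to study drug: yes → true
  informed consent signed: no → false
  HbA1c ≤ 11%: 10.5 ≤ 11 is true
  eGFR ≥ 109 mL/min: 73 ≥ 109 is false
  current smoker: no → false
  systolic BP > 147 mmHg: 163 > 147 is true
  years since diagnosis < 3 years: 17 < 3 is false
  BMI ≥ 22.5: 15.2 ≥ 22.5 is false
  age < 50 years: 53 < 50 is false
  prior myocardial infarction: no → false
  systolic BP ≥ 164 mmHg: 163 ≥ 164 is false
  BMI ≤ 27.7: 15.2 ≤ 27.7 is true
  BMI ≤ 32.3: 15.2 ≤ 32.3 is true
Combine:
[1.2] NOT true = false
[1] true AND false = false
[2.2] NOT false = true
[2] true AND true AND true = true
[3.1] NOT true = false
[3] false AND false = false
[4] true AND false = false
[5] false AND true = false
[6.2] NOT false = true
[6] false AND true AND false = false
[7.1] NOT false = true
[7.2] NOT false = true
[7.3] NOT true = false
[7] true AND true AND false = false
[8.2] NOT true = false
[8] true AND false = false
[root] false OR true OR false OR false OR false OR false OR false OR false = true
Overall: true → enrolled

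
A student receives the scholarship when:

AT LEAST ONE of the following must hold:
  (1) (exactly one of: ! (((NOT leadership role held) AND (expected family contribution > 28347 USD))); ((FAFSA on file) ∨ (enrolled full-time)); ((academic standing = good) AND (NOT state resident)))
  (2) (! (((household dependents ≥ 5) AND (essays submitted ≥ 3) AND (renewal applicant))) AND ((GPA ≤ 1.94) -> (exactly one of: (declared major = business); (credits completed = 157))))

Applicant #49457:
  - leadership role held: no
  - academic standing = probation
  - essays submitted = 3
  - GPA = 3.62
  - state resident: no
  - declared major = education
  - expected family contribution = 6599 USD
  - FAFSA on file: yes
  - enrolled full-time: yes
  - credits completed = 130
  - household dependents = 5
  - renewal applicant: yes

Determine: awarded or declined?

Atomic conditions:
  NOT leadership role held: no → true
  expected family contribution > 28347 USD: 6599 > 28347 is false
  FAFSA on file: yes → true
  enrolled full-time: yes → true
  academic standing = good: probation == good is false
  NOT state resident: no → true
  household dependents ≥ 5: 5 ≥ 5 is true
  essays submitted ≥ 3: 3 ≥ 3 is true
  renewal applicant: yes → true
  GPA ≤ 1.94: 3.62 ≤ 1.94 is false
  declared major = business: education == business is false
  credits completed = 157: 130 == 157 is false
Combine:
[1.1.1] true AND false = false
[1.1] NOT false = true
[1.2] true OR true = true
[1.3] false AND true = false
[1] exactly-one(true, true, false) = false
[2.1.1] true AND true AND true = true
[2.1] NOT true = false
[2.2.2] exactly-one(false, false) = false
[2.2] false → false (antecedent false ⇒ implication holds) = true
[2] false AND true = false
[root] false OR false = false
Overall: false → declined

Declined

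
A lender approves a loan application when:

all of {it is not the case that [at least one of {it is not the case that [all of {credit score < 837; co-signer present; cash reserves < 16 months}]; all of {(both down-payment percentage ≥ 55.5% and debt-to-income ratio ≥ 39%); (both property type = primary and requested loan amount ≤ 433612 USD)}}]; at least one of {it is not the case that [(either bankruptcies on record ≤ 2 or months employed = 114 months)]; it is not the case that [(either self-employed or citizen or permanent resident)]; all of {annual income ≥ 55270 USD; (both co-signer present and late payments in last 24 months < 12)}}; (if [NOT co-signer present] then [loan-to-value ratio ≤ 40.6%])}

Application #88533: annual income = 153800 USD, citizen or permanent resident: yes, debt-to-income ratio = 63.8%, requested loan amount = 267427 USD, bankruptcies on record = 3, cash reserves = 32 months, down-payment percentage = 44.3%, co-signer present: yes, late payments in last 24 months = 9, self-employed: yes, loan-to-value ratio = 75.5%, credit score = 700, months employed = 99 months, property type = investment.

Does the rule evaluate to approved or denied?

Atomic conditions:
  credit score < 837: 700 < 837 is true
  co-signer present: yes → true
  cash reserves < 16 months: 32 < 16 is false
  down-payment percentage ≥ 55.5%: 44.3 ≥ 55.5 is false
  debt-to-income ratio ≥ 39%: 63.8 ≥ 39 is true
  property type = primary: investment == primary is false
  requested loan amount ≤ 433612 USD: 267427 ≤ 433612 is true
  bankruptcies on record ≤ 2: 3 ≤ 2 is false
  months employed = 114 months: 99 == 114 is false
  self-employed: yes → true
  citizen or permanent resident: yes → true
  annual income ≥ 55270 USD: 153800 ≥ 55270 is true
  late payments in last 24 months < 12: 9 < 12 is true
  NOT co-signer present: yes → false
  loan-to-value ratio ≤ 40.6%: 75.5 ≤ 40.6 is false
Combine:
[1.1.1.1] true AND true AND false = false
[1.1.1] NOT false = true
[1.1.2.1] false AND true = false
[1.1.2.2] false AND true = false
[1.1.2] false AND false = false
[1.1] true OR false = true
[1] NOT true = false
[2.1.1] false OR false = false
[2.1] NOT false = true
[2.2.1] true OR true = true
[2.2] NOT true = false
[2.3.2] true AND true = true
[2.3] true AND true = true
[2] true OR false OR true = true
[3] false → false (antecedent false ⇒ implication holds) = true
[root] false AND true AND true = false
Overall: false → denied

Denied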